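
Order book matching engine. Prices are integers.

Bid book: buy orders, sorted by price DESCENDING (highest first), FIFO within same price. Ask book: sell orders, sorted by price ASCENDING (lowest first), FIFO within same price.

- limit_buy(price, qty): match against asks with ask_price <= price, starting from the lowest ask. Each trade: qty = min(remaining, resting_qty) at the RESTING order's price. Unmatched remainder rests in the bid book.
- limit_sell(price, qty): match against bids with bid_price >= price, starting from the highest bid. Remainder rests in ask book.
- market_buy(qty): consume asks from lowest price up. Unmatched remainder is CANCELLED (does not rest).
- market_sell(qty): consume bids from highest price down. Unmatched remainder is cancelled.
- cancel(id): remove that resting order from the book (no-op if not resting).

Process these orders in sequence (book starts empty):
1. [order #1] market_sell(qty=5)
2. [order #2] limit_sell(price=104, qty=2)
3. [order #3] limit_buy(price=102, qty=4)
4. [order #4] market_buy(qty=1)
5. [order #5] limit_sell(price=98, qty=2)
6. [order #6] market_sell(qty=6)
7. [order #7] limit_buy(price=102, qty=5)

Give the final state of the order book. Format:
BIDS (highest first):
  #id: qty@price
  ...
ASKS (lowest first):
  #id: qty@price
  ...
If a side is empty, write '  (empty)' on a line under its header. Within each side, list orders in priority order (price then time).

Answer: BIDS (highest first):
  #7: 5@102
ASKS (lowest first):
  #2: 1@104

Derivation:
After op 1 [order #1] market_sell(qty=5): fills=none; bids=[-] asks=[-]
After op 2 [order #2] limit_sell(price=104, qty=2): fills=none; bids=[-] asks=[#2:2@104]
After op 3 [order #3] limit_buy(price=102, qty=4): fills=none; bids=[#3:4@102] asks=[#2:2@104]
After op 4 [order #4] market_buy(qty=1): fills=#4x#2:1@104; bids=[#3:4@102] asks=[#2:1@104]
After op 5 [order #5] limit_sell(price=98, qty=2): fills=#3x#5:2@102; bids=[#3:2@102] asks=[#2:1@104]
After op 6 [order #6] market_sell(qty=6): fills=#3x#6:2@102; bids=[-] asks=[#2:1@104]
After op 7 [order #7] limit_buy(price=102, qty=5): fills=none; bids=[#7:5@102] asks=[#2:1@104]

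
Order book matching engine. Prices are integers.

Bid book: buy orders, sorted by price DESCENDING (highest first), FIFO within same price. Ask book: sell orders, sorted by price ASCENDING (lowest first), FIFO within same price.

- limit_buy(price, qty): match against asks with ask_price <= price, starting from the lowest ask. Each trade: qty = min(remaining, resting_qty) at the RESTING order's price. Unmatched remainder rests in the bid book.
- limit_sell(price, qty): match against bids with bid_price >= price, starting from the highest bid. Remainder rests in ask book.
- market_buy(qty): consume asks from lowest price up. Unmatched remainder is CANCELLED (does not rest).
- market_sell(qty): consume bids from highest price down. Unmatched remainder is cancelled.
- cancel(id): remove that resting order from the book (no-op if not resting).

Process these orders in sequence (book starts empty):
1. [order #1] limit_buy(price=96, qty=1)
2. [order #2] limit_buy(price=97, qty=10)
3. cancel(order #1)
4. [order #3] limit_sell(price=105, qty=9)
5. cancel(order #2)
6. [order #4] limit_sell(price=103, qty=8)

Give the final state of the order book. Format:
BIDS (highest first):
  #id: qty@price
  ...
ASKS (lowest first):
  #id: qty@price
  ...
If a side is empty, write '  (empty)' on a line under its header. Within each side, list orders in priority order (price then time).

Answer: BIDS (highest first):
  (empty)
ASKS (lowest first):
  #4: 8@103
  #3: 9@105

Derivation:
After op 1 [order #1] limit_buy(price=96, qty=1): fills=none; bids=[#1:1@96] asks=[-]
After op 2 [order #2] limit_buy(price=97, qty=10): fills=none; bids=[#2:10@97 #1:1@96] asks=[-]
After op 3 cancel(order #1): fills=none; bids=[#2:10@97] asks=[-]
After op 4 [order #3] limit_sell(price=105, qty=9): fills=none; bids=[#2:10@97] asks=[#3:9@105]
After op 5 cancel(order #2): fills=none; bids=[-] asks=[#3:9@105]
After op 6 [order #4] limit_sell(price=103, qty=8): fills=none; bids=[-] asks=[#4:8@103 #3:9@105]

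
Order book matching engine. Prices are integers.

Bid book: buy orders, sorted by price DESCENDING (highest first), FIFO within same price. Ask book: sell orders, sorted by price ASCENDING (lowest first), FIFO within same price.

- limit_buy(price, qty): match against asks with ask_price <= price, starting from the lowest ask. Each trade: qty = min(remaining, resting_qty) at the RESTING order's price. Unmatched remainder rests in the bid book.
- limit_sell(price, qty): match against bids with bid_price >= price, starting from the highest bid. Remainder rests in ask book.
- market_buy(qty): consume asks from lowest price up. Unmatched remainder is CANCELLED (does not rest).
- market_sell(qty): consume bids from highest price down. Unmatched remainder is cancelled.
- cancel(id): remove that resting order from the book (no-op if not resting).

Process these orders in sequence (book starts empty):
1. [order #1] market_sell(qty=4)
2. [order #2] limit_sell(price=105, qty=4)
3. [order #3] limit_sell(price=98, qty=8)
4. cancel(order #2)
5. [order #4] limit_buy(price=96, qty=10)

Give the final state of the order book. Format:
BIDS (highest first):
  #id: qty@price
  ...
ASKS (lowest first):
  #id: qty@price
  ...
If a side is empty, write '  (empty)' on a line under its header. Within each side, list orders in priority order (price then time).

After op 1 [order #1] market_sell(qty=4): fills=none; bids=[-] asks=[-]
After op 2 [order #2] limit_sell(price=105, qty=4): fills=none; bids=[-] asks=[#2:4@105]
After op 3 [order #3] limit_sell(price=98, qty=8): fills=none; bids=[-] asks=[#3:8@98 #2:4@105]
After op 4 cancel(order #2): fills=none; bids=[-] asks=[#3:8@98]
After op 5 [order #4] limit_buy(price=96, qty=10): fills=none; bids=[#4:10@96] asks=[#3:8@98]

Answer: BIDS (highest first):
  #4: 10@96
ASKS (lowest first):
  #3: 8@98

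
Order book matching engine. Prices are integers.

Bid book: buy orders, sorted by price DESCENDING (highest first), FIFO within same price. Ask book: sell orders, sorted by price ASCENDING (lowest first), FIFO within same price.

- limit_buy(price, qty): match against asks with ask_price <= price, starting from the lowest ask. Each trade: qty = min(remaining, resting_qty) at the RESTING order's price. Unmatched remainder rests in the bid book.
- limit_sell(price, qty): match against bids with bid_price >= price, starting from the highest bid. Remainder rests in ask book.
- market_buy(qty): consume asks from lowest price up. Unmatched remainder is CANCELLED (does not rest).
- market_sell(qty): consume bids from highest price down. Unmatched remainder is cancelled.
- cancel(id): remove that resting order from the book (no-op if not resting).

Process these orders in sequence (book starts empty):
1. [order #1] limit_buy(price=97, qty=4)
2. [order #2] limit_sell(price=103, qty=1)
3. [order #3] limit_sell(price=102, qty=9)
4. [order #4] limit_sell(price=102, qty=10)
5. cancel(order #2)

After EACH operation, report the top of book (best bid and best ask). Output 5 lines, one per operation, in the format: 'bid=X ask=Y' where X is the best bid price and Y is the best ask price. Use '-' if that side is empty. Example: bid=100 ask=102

After op 1 [order #1] limit_buy(price=97, qty=4): fills=none; bids=[#1:4@97] asks=[-]
After op 2 [order #2] limit_sell(price=103, qty=1): fills=none; bids=[#1:4@97] asks=[#2:1@103]
After op 3 [order #3] limit_sell(price=102, qty=9): fills=none; bids=[#1:4@97] asks=[#3:9@102 #2:1@103]
After op 4 [order #4] limit_sell(price=102, qty=10): fills=none; bids=[#1:4@97] asks=[#3:9@102 #4:10@102 #2:1@103]
After op 5 cancel(order #2): fills=none; bids=[#1:4@97] asks=[#3:9@102 #4:10@102]

Answer: bid=97 ask=-
bid=97 ask=103
bid=97 ask=102
bid=97 ask=102
bid=97 ask=102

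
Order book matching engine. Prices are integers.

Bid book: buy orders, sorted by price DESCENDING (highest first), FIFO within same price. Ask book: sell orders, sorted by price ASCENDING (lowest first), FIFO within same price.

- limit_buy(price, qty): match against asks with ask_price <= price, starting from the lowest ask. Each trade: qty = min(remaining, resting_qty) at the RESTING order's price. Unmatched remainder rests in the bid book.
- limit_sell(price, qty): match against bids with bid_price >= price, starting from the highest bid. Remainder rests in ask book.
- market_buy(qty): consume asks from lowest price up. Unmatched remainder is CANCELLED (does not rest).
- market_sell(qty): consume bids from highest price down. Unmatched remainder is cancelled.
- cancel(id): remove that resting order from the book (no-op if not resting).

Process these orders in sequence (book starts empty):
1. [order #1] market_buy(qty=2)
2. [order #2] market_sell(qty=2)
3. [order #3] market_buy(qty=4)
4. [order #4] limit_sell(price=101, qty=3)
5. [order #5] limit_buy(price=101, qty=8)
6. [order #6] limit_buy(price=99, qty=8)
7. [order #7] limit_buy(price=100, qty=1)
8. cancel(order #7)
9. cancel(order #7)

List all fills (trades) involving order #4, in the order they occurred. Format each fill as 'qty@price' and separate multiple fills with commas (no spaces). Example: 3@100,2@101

Answer: 3@101

Derivation:
After op 1 [order #1] market_buy(qty=2): fills=none; bids=[-] asks=[-]
After op 2 [order #2] market_sell(qty=2): fills=none; bids=[-] asks=[-]
After op 3 [order #3] market_buy(qty=4): fills=none; bids=[-] asks=[-]
After op 4 [order #4] limit_sell(price=101, qty=3): fills=none; bids=[-] asks=[#4:3@101]
After op 5 [order #5] limit_buy(price=101, qty=8): fills=#5x#4:3@101; bids=[#5:5@101] asks=[-]
After op 6 [order #6] limit_buy(price=99, qty=8): fills=none; bids=[#5:5@101 #6:8@99] asks=[-]
After op 7 [order #7] limit_buy(price=100, qty=1): fills=none; bids=[#5:5@101 #7:1@100 #6:8@99] asks=[-]
After op 8 cancel(order #7): fills=none; bids=[#5:5@101 #6:8@99] asks=[-]
After op 9 cancel(order #7): fills=none; bids=[#5:5@101 #6:8@99] asks=[-]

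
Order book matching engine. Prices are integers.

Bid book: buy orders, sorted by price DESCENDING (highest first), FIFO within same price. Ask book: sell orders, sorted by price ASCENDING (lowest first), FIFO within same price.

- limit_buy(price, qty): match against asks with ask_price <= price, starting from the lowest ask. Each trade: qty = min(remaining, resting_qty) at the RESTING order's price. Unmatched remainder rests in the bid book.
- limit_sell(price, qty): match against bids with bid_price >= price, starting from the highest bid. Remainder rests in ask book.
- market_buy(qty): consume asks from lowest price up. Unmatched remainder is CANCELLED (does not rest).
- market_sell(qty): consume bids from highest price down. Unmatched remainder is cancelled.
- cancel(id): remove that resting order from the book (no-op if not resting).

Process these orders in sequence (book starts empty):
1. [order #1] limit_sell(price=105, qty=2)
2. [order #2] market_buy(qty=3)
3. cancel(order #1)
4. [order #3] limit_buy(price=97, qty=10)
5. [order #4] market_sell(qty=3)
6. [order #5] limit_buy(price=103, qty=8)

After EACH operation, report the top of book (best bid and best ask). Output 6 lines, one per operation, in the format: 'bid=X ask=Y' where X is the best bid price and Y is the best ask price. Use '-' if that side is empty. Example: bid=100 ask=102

After op 1 [order #1] limit_sell(price=105, qty=2): fills=none; bids=[-] asks=[#1:2@105]
After op 2 [order #2] market_buy(qty=3): fills=#2x#1:2@105; bids=[-] asks=[-]
After op 3 cancel(order #1): fills=none; bids=[-] asks=[-]
After op 4 [order #3] limit_buy(price=97, qty=10): fills=none; bids=[#3:10@97] asks=[-]
After op 5 [order #4] market_sell(qty=3): fills=#3x#4:3@97; bids=[#3:7@97] asks=[-]
After op 6 [order #5] limit_buy(price=103, qty=8): fills=none; bids=[#5:8@103 #3:7@97] asks=[-]

Answer: bid=- ask=105
bid=- ask=-
bid=- ask=-
bid=97 ask=-
bid=97 ask=-
bid=103 ask=-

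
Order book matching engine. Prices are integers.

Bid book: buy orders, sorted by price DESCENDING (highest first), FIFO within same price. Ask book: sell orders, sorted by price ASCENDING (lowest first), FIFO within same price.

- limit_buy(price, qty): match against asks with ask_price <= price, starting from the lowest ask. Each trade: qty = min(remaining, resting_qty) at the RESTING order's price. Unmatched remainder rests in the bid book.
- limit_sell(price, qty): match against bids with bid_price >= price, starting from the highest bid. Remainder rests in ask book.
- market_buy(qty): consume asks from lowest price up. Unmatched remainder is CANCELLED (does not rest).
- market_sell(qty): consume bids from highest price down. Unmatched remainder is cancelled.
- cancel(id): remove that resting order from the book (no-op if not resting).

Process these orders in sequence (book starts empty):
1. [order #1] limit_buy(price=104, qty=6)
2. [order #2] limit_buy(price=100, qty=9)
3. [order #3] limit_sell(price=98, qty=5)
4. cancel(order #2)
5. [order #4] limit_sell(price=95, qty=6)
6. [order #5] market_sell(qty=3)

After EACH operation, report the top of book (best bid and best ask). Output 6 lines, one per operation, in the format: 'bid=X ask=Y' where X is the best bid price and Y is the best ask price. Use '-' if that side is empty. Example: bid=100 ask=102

Answer: bid=104 ask=-
bid=104 ask=-
bid=104 ask=-
bid=104 ask=-
bid=- ask=95
bid=- ask=95

Derivation:
After op 1 [order #1] limit_buy(price=104, qty=6): fills=none; bids=[#1:6@104] asks=[-]
After op 2 [order #2] limit_buy(price=100, qty=9): fills=none; bids=[#1:6@104 #2:9@100] asks=[-]
After op 3 [order #3] limit_sell(price=98, qty=5): fills=#1x#3:5@104; bids=[#1:1@104 #2:9@100] asks=[-]
After op 4 cancel(order #2): fills=none; bids=[#1:1@104] asks=[-]
After op 5 [order #4] limit_sell(price=95, qty=6): fills=#1x#4:1@104; bids=[-] asks=[#4:5@95]
After op 6 [order #5] market_sell(qty=3): fills=none; bids=[-] asks=[#4:5@95]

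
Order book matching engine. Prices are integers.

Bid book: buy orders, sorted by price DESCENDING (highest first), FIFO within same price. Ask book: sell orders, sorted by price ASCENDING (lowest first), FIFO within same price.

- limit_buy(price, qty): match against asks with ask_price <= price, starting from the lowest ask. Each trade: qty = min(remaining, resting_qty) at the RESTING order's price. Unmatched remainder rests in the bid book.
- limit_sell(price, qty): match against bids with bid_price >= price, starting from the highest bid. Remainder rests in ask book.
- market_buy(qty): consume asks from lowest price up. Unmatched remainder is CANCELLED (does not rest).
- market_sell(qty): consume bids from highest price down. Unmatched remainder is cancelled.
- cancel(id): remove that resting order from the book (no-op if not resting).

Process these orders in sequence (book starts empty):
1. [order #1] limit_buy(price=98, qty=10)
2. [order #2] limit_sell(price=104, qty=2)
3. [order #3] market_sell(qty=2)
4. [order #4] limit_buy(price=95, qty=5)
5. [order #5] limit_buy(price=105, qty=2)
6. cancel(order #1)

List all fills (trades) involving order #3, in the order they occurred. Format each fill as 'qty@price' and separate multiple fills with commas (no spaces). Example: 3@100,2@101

After op 1 [order #1] limit_buy(price=98, qty=10): fills=none; bids=[#1:10@98] asks=[-]
After op 2 [order #2] limit_sell(price=104, qty=2): fills=none; bids=[#1:10@98] asks=[#2:2@104]
After op 3 [order #3] market_sell(qty=2): fills=#1x#3:2@98; bids=[#1:8@98] asks=[#2:2@104]
After op 4 [order #4] limit_buy(price=95, qty=5): fills=none; bids=[#1:8@98 #4:5@95] asks=[#2:2@104]
After op 5 [order #5] limit_buy(price=105, qty=2): fills=#5x#2:2@104; bids=[#1:8@98 #4:5@95] asks=[-]
After op 6 cancel(order #1): fills=none; bids=[#4:5@95] asks=[-]

Answer: 2@98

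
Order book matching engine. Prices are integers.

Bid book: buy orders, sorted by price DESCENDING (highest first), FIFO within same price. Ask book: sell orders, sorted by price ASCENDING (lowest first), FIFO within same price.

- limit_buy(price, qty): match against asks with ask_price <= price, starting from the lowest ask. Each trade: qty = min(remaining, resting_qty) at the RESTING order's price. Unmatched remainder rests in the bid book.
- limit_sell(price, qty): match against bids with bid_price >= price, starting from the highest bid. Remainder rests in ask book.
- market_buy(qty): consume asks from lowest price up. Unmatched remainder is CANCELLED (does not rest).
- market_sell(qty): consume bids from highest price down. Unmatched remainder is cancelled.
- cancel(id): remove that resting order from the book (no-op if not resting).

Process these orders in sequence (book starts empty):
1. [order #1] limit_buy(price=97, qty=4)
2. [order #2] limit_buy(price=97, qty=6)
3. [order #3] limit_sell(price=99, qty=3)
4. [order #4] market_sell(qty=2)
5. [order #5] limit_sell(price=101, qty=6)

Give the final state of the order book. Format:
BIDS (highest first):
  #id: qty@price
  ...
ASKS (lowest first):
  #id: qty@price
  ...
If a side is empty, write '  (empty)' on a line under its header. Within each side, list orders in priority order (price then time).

Answer: BIDS (highest first):
  #1: 2@97
  #2: 6@97
ASKS (lowest first):
  #3: 3@99
  #5: 6@101

Derivation:
After op 1 [order #1] limit_buy(price=97, qty=4): fills=none; bids=[#1:4@97] asks=[-]
After op 2 [order #2] limit_buy(price=97, qty=6): fills=none; bids=[#1:4@97 #2:6@97] asks=[-]
After op 3 [order #3] limit_sell(price=99, qty=3): fills=none; bids=[#1:4@97 #2:6@97] asks=[#3:3@99]
After op 4 [order #4] market_sell(qty=2): fills=#1x#4:2@97; bids=[#1:2@97 #2:6@97] asks=[#3:3@99]
After op 5 [order #5] limit_sell(price=101, qty=6): fills=none; bids=[#1:2@97 #2:6@97] asks=[#3:3@99 #5:6@101]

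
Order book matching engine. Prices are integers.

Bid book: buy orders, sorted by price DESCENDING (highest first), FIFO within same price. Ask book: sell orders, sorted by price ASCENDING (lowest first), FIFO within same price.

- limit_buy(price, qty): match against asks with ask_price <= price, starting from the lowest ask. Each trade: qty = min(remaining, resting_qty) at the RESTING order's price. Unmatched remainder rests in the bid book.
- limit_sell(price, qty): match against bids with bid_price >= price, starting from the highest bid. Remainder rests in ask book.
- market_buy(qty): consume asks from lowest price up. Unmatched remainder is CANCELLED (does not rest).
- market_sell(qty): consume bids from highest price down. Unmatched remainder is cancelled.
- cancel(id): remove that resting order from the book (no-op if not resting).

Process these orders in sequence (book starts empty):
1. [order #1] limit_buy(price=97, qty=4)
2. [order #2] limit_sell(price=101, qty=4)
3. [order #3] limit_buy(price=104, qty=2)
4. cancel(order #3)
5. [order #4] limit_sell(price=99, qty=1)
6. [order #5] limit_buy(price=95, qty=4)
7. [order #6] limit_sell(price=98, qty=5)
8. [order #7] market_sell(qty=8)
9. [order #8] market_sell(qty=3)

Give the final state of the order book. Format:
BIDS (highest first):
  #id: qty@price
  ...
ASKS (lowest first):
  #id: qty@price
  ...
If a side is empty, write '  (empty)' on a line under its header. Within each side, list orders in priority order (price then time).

After op 1 [order #1] limit_buy(price=97, qty=4): fills=none; bids=[#1:4@97] asks=[-]
After op 2 [order #2] limit_sell(price=101, qty=4): fills=none; bids=[#1:4@97] asks=[#2:4@101]
After op 3 [order #3] limit_buy(price=104, qty=2): fills=#3x#2:2@101; bids=[#1:4@97] asks=[#2:2@101]
After op 4 cancel(order #3): fills=none; bids=[#1:4@97] asks=[#2:2@101]
After op 5 [order #4] limit_sell(price=99, qty=1): fills=none; bids=[#1:4@97] asks=[#4:1@99 #2:2@101]
After op 6 [order #5] limit_buy(price=95, qty=4): fills=none; bids=[#1:4@97 #5:4@95] asks=[#4:1@99 #2:2@101]
After op 7 [order #6] limit_sell(price=98, qty=5): fills=none; bids=[#1:4@97 #5:4@95] asks=[#6:5@98 #4:1@99 #2:2@101]
After op 8 [order #7] market_sell(qty=8): fills=#1x#7:4@97 #5x#7:4@95; bids=[-] asks=[#6:5@98 #4:1@99 #2:2@101]
After op 9 [order #8] market_sell(qty=3): fills=none; bids=[-] asks=[#6:5@98 #4:1@99 #2:2@101]

Answer: BIDS (highest first):
  (empty)
ASKS (lowest first):
  #6: 5@98
  #4: 1@99
  #2: 2@101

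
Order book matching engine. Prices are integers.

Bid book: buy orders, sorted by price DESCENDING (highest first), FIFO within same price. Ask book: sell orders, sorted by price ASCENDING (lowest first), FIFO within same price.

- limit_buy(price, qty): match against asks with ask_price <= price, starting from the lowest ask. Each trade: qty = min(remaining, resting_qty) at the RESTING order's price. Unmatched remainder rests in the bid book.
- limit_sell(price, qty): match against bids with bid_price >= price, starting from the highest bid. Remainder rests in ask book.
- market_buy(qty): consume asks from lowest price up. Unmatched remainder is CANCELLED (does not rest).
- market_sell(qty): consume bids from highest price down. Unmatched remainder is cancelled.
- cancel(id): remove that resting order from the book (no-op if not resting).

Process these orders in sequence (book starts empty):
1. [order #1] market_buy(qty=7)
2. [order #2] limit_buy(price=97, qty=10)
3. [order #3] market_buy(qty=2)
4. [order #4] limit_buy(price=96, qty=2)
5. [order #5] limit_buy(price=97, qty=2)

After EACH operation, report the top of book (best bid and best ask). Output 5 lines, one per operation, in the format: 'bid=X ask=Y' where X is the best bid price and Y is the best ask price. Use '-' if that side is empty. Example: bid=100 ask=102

Answer: bid=- ask=-
bid=97 ask=-
bid=97 ask=-
bid=97 ask=-
bid=97 ask=-

Derivation:
After op 1 [order #1] market_buy(qty=7): fills=none; bids=[-] asks=[-]
After op 2 [order #2] limit_buy(price=97, qty=10): fills=none; bids=[#2:10@97] asks=[-]
After op 3 [order #3] market_buy(qty=2): fills=none; bids=[#2:10@97] asks=[-]
After op 4 [order #4] limit_buy(price=96, qty=2): fills=none; bids=[#2:10@97 #4:2@96] asks=[-]
After op 5 [order #5] limit_buy(price=97, qty=2): fills=none; bids=[#2:10@97 #5:2@97 #4:2@96] asks=[-]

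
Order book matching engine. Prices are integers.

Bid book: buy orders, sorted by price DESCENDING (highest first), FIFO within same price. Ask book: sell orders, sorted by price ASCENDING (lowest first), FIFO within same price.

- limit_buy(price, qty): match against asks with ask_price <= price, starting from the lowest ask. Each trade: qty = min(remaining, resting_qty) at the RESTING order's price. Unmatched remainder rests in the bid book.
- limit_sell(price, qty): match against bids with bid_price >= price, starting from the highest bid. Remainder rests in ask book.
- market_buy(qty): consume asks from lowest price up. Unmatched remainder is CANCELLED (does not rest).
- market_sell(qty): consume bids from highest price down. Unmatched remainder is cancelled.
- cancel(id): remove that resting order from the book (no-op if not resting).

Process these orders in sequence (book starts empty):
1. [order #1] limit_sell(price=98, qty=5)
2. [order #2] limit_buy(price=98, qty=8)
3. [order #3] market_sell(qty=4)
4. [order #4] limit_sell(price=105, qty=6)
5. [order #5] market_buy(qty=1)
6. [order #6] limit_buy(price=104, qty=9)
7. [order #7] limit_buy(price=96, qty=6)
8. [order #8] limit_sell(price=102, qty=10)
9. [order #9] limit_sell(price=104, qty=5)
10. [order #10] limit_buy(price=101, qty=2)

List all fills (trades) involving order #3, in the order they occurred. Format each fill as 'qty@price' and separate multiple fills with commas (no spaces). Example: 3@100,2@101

After op 1 [order #1] limit_sell(price=98, qty=5): fills=none; bids=[-] asks=[#1:5@98]
After op 2 [order #2] limit_buy(price=98, qty=8): fills=#2x#1:5@98; bids=[#2:3@98] asks=[-]
After op 3 [order #3] market_sell(qty=4): fills=#2x#3:3@98; bids=[-] asks=[-]
After op 4 [order #4] limit_sell(price=105, qty=6): fills=none; bids=[-] asks=[#4:6@105]
After op 5 [order #5] market_buy(qty=1): fills=#5x#4:1@105; bids=[-] asks=[#4:5@105]
After op 6 [order #6] limit_buy(price=104, qty=9): fills=none; bids=[#6:9@104] asks=[#4:5@105]
After op 7 [order #7] limit_buy(price=96, qty=6): fills=none; bids=[#6:9@104 #7:6@96] asks=[#4:5@105]
After op 8 [order #8] limit_sell(price=102, qty=10): fills=#6x#8:9@104; bids=[#7:6@96] asks=[#8:1@102 #4:5@105]
After op 9 [order #9] limit_sell(price=104, qty=5): fills=none; bids=[#7:6@96] asks=[#8:1@102 #9:5@104 #4:5@105]
After op 10 [order #10] limit_buy(price=101, qty=2): fills=none; bids=[#10:2@101 #7:6@96] asks=[#8:1@102 #9:5@104 #4:5@105]

Answer: 3@98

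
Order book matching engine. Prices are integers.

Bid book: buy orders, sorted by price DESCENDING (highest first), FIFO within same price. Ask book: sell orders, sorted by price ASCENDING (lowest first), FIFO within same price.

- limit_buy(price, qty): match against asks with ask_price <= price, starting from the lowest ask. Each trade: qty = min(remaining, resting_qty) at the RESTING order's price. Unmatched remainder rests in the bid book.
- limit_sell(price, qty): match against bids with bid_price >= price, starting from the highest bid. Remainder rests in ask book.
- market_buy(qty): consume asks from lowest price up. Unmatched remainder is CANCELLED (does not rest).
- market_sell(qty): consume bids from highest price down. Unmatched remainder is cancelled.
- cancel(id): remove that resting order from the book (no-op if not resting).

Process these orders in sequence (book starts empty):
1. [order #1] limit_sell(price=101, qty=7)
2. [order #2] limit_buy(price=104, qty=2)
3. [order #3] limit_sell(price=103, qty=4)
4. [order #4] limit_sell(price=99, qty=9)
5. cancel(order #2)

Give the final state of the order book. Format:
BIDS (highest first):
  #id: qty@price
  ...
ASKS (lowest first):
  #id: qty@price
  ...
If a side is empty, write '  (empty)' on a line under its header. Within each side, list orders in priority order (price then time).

Answer: BIDS (highest first):
  (empty)
ASKS (lowest first):
  #4: 9@99
  #1: 5@101
  #3: 4@103

Derivation:
After op 1 [order #1] limit_sell(price=101, qty=7): fills=none; bids=[-] asks=[#1:7@101]
After op 2 [order #2] limit_buy(price=104, qty=2): fills=#2x#1:2@101; bids=[-] asks=[#1:5@101]
After op 3 [order #3] limit_sell(price=103, qty=4): fills=none; bids=[-] asks=[#1:5@101 #3:4@103]
After op 4 [order #4] limit_sell(price=99, qty=9): fills=none; bids=[-] asks=[#4:9@99 #1:5@101 #3:4@103]
After op 5 cancel(order #2): fills=none; bids=[-] asks=[#4:9@99 #1:5@101 #3:4@103]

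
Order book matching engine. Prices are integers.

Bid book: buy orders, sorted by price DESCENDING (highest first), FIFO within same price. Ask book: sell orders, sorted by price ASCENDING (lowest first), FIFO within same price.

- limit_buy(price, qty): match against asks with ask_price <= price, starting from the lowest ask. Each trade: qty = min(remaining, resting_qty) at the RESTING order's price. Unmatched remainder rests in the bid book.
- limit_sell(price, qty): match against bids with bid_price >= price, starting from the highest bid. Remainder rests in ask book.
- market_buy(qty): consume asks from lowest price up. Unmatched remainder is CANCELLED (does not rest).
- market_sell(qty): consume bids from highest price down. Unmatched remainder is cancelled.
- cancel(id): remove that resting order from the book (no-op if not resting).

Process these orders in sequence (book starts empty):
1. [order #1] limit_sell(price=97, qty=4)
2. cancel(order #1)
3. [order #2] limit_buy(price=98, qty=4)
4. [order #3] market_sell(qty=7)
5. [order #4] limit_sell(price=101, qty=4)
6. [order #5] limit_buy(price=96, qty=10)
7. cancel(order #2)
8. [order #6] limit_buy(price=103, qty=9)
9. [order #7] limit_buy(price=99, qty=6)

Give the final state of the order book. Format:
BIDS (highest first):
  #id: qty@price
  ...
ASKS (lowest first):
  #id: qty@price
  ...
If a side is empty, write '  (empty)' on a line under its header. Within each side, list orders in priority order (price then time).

After op 1 [order #1] limit_sell(price=97, qty=4): fills=none; bids=[-] asks=[#1:4@97]
After op 2 cancel(order #1): fills=none; bids=[-] asks=[-]
After op 3 [order #2] limit_buy(price=98, qty=4): fills=none; bids=[#2:4@98] asks=[-]
After op 4 [order #3] market_sell(qty=7): fills=#2x#3:4@98; bids=[-] asks=[-]
After op 5 [order #4] limit_sell(price=101, qty=4): fills=none; bids=[-] asks=[#4:4@101]
After op 6 [order #5] limit_buy(price=96, qty=10): fills=none; bids=[#5:10@96] asks=[#4:4@101]
After op 7 cancel(order #2): fills=none; bids=[#5:10@96] asks=[#4:4@101]
After op 8 [order #6] limit_buy(price=103, qty=9): fills=#6x#4:4@101; bids=[#6:5@103 #5:10@96] asks=[-]
After op 9 [order #7] limit_buy(price=99, qty=6): fills=none; bids=[#6:5@103 #7:6@99 #5:10@96] asks=[-]

Answer: BIDS (highest first):
  #6: 5@103
  #7: 6@99
  #5: 10@96
ASKS (lowest first):
  (empty)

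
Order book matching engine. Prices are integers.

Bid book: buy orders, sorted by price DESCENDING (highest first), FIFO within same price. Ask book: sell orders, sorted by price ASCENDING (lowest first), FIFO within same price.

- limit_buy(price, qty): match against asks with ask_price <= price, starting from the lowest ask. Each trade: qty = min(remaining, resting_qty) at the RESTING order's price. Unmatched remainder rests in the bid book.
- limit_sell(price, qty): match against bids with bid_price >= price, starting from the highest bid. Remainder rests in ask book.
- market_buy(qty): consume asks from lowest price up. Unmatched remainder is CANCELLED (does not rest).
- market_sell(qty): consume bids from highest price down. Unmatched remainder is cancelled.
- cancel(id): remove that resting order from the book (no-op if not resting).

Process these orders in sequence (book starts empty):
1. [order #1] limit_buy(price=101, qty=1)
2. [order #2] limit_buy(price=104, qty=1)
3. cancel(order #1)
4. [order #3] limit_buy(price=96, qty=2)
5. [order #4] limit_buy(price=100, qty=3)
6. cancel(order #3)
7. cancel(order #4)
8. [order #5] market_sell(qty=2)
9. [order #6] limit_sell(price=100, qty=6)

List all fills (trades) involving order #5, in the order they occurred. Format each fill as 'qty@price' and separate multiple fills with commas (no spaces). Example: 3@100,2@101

Answer: 1@104

Derivation:
After op 1 [order #1] limit_buy(price=101, qty=1): fills=none; bids=[#1:1@101] asks=[-]
After op 2 [order #2] limit_buy(price=104, qty=1): fills=none; bids=[#2:1@104 #1:1@101] asks=[-]
After op 3 cancel(order #1): fills=none; bids=[#2:1@104] asks=[-]
After op 4 [order #3] limit_buy(price=96, qty=2): fills=none; bids=[#2:1@104 #3:2@96] asks=[-]
After op 5 [order #4] limit_buy(price=100, qty=3): fills=none; bids=[#2:1@104 #4:3@100 #3:2@96] asks=[-]
After op 6 cancel(order #3): fills=none; bids=[#2:1@104 #4:3@100] asks=[-]
After op 7 cancel(order #4): fills=none; bids=[#2:1@104] asks=[-]
After op 8 [order #5] market_sell(qty=2): fills=#2x#5:1@104; bids=[-] asks=[-]
After op 9 [order #6] limit_sell(price=100, qty=6): fills=none; bids=[-] asks=[#6:6@100]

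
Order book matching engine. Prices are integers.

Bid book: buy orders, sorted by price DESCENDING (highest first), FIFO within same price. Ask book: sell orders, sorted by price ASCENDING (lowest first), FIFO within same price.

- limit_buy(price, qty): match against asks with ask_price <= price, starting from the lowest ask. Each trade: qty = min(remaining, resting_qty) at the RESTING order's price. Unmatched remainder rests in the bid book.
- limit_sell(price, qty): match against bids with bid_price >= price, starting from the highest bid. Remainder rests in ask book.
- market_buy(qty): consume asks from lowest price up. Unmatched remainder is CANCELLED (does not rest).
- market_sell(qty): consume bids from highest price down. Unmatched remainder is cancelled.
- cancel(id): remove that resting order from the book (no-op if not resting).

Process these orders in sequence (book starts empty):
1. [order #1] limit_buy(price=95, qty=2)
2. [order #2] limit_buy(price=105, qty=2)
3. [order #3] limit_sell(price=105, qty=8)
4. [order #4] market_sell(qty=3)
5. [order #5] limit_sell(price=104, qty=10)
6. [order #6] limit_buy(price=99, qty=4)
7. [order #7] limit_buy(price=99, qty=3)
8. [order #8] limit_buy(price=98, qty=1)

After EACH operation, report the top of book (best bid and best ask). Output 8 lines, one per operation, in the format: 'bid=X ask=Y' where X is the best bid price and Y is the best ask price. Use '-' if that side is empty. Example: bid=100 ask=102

Answer: bid=95 ask=-
bid=105 ask=-
bid=95 ask=105
bid=- ask=105
bid=- ask=104
bid=99 ask=104
bid=99 ask=104
bid=99 ask=104

Derivation:
After op 1 [order #1] limit_buy(price=95, qty=2): fills=none; bids=[#1:2@95] asks=[-]
After op 2 [order #2] limit_buy(price=105, qty=2): fills=none; bids=[#2:2@105 #1:2@95] asks=[-]
After op 3 [order #3] limit_sell(price=105, qty=8): fills=#2x#3:2@105; bids=[#1:2@95] asks=[#3:6@105]
After op 4 [order #4] market_sell(qty=3): fills=#1x#4:2@95; bids=[-] asks=[#3:6@105]
After op 5 [order #5] limit_sell(price=104, qty=10): fills=none; bids=[-] asks=[#5:10@104 #3:6@105]
After op 6 [order #6] limit_buy(price=99, qty=4): fills=none; bids=[#6:4@99] asks=[#5:10@104 #3:6@105]
After op 7 [order #7] limit_buy(price=99, qty=3): fills=none; bids=[#6:4@99 #7:3@99] asks=[#5:10@104 #3:6@105]
After op 8 [order #8] limit_buy(price=98, qty=1): fills=none; bids=[#6:4@99 #7:3@99 #8:1@98] asks=[#5:10@104 #3:6@105]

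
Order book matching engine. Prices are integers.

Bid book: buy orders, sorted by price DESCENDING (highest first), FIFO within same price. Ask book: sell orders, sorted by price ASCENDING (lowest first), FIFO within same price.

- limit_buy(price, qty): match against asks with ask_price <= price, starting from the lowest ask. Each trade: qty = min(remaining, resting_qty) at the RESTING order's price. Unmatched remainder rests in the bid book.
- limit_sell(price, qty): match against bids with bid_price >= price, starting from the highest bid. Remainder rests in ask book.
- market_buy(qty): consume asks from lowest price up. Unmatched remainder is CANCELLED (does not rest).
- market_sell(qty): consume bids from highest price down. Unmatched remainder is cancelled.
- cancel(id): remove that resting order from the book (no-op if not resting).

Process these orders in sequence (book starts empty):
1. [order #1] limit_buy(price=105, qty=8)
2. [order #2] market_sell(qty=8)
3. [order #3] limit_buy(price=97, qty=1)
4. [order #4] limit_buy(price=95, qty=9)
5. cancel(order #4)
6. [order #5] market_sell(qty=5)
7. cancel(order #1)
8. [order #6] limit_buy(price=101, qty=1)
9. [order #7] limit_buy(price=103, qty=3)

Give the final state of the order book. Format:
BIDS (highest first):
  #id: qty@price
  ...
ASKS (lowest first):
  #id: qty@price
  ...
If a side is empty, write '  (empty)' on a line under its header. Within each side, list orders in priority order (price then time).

Answer: BIDS (highest first):
  #7: 3@103
  #6: 1@101
ASKS (lowest first):
  (empty)

Derivation:
After op 1 [order #1] limit_buy(price=105, qty=8): fills=none; bids=[#1:8@105] asks=[-]
After op 2 [order #2] market_sell(qty=8): fills=#1x#2:8@105; bids=[-] asks=[-]
After op 3 [order #3] limit_buy(price=97, qty=1): fills=none; bids=[#3:1@97] asks=[-]
After op 4 [order #4] limit_buy(price=95, qty=9): fills=none; bids=[#3:1@97 #4:9@95] asks=[-]
After op 5 cancel(order #4): fills=none; bids=[#3:1@97] asks=[-]
After op 6 [order #5] market_sell(qty=5): fills=#3x#5:1@97; bids=[-] asks=[-]
After op 7 cancel(order #1): fills=none; bids=[-] asks=[-]
After op 8 [order #6] limit_buy(price=101, qty=1): fills=none; bids=[#6:1@101] asks=[-]
After op 9 [order #7] limit_buy(price=103, qty=3): fills=none; bids=[#7:3@103 #6:1@101] asks=[-]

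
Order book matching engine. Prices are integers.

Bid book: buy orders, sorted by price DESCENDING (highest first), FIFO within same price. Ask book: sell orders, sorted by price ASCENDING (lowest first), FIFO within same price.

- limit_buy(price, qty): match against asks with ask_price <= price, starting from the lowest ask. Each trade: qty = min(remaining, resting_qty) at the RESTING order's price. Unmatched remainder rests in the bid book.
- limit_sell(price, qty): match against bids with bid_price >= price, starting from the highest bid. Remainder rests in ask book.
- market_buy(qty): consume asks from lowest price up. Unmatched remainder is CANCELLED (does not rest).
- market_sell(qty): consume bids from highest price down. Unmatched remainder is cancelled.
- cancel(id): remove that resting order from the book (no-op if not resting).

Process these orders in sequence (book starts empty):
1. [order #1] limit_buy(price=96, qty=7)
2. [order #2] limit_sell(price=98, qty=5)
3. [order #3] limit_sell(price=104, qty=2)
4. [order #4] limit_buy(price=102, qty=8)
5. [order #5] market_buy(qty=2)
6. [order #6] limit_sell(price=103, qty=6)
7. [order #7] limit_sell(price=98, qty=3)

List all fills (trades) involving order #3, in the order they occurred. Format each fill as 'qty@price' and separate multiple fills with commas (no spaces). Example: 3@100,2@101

After op 1 [order #1] limit_buy(price=96, qty=7): fills=none; bids=[#1:7@96] asks=[-]
After op 2 [order #2] limit_sell(price=98, qty=5): fills=none; bids=[#1:7@96] asks=[#2:5@98]
After op 3 [order #3] limit_sell(price=104, qty=2): fills=none; bids=[#1:7@96] asks=[#2:5@98 #3:2@104]
After op 4 [order #4] limit_buy(price=102, qty=8): fills=#4x#2:5@98; bids=[#4:3@102 #1:7@96] asks=[#3:2@104]
After op 5 [order #5] market_buy(qty=2): fills=#5x#3:2@104; bids=[#4:3@102 #1:7@96] asks=[-]
After op 6 [order #6] limit_sell(price=103, qty=6): fills=none; bids=[#4:3@102 #1:7@96] asks=[#6:6@103]
After op 7 [order #7] limit_sell(price=98, qty=3): fills=#4x#7:3@102; bids=[#1:7@96] asks=[#6:6@103]

Answer: 2@104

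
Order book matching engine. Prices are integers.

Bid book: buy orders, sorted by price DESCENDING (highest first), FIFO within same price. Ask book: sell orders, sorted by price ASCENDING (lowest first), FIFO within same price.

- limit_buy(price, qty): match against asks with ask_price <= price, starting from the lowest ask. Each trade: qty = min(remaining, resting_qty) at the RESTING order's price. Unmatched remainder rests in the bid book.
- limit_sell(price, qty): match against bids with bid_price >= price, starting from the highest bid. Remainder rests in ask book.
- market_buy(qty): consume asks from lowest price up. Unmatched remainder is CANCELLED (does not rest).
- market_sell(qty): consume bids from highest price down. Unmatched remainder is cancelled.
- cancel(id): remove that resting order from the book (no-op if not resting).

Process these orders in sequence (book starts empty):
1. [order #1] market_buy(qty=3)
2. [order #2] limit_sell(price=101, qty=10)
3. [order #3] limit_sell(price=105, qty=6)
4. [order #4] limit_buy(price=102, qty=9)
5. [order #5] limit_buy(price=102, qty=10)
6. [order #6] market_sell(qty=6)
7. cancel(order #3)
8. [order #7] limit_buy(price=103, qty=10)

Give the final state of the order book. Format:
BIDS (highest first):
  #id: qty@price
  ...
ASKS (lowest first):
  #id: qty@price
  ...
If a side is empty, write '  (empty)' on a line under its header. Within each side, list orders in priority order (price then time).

Answer: BIDS (highest first):
  #7: 10@103
  #5: 3@102
ASKS (lowest first):
  (empty)

Derivation:
After op 1 [order #1] market_buy(qty=3): fills=none; bids=[-] asks=[-]
After op 2 [order #2] limit_sell(price=101, qty=10): fills=none; bids=[-] asks=[#2:10@101]
After op 3 [order #3] limit_sell(price=105, qty=6): fills=none; bids=[-] asks=[#2:10@101 #3:6@105]
After op 4 [order #4] limit_buy(price=102, qty=9): fills=#4x#2:9@101; bids=[-] asks=[#2:1@101 #3:6@105]
After op 5 [order #5] limit_buy(price=102, qty=10): fills=#5x#2:1@101; bids=[#5:9@102] asks=[#3:6@105]
After op 6 [order #6] market_sell(qty=6): fills=#5x#6:6@102; bids=[#5:3@102] asks=[#3:6@105]
After op 7 cancel(order #3): fills=none; bids=[#5:3@102] asks=[-]
After op 8 [order #7] limit_buy(price=103, qty=10): fills=none; bids=[#7:10@103 #5:3@102] asks=[-]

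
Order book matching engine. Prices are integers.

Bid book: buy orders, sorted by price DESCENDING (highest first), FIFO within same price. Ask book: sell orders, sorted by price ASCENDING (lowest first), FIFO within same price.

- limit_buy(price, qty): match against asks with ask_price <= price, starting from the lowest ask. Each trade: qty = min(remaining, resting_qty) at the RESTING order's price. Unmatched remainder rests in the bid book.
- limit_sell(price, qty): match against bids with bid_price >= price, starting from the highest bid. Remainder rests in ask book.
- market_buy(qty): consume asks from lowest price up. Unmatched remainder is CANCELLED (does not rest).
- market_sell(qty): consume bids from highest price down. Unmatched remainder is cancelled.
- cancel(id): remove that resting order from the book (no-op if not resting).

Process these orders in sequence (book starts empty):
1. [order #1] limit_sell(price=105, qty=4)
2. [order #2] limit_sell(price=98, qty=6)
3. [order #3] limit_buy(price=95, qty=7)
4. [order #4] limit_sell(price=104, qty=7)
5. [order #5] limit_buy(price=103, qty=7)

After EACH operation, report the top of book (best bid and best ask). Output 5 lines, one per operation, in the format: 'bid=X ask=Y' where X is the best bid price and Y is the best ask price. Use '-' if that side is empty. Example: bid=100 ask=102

After op 1 [order #1] limit_sell(price=105, qty=4): fills=none; bids=[-] asks=[#1:4@105]
After op 2 [order #2] limit_sell(price=98, qty=6): fills=none; bids=[-] asks=[#2:6@98 #1:4@105]
After op 3 [order #3] limit_buy(price=95, qty=7): fills=none; bids=[#3:7@95] asks=[#2:6@98 #1:4@105]
After op 4 [order #4] limit_sell(price=104, qty=7): fills=none; bids=[#3:7@95] asks=[#2:6@98 #4:7@104 #1:4@105]
After op 5 [order #5] limit_buy(price=103, qty=7): fills=#5x#2:6@98; bids=[#5:1@103 #3:7@95] asks=[#4:7@104 #1:4@105]

Answer: bid=- ask=105
bid=- ask=98
bid=95 ask=98
bid=95 ask=98
bid=103 ask=104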